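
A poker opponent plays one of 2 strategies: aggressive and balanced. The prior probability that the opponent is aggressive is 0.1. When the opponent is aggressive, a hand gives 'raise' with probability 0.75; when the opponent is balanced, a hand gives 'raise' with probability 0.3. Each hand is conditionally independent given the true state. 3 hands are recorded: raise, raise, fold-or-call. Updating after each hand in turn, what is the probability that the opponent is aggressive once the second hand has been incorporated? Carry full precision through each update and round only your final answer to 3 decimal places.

0.410

After 'raise': P(aggressive) = 0.75·0.1000 / (0.75·0.1000 + 0.3·0.9000) ≈ 0.2174
After 'raise': P(aggressive) = 0.75·0.2174 / (0.75·0.2174 + 0.3·0.7826) ≈ 0.4098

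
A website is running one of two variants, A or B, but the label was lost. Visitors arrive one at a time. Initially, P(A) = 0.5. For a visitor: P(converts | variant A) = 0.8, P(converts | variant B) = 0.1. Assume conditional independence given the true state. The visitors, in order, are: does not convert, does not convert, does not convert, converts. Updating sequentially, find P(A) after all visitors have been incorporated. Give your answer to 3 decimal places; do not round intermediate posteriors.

Each posterior becomes the prior for the next update.
After 'does not convert': P(A) = 0.2·0.5000 / (0.2·0.5000 + 0.9·0.5000) ≈ 0.1818
After 'does not convert': P(A) = 0.2·0.1818 / (0.2·0.1818 + 0.9·0.8182) ≈ 0.0471
After 'does not convert': P(A) = 0.2·0.0471 / (0.2·0.0471 + 0.9·0.9529) ≈ 0.0109
After 'converts': P(A) = 0.8·0.0109 / (0.8·0.0109 + 0.1·0.9891) ≈ 0.0807

0.081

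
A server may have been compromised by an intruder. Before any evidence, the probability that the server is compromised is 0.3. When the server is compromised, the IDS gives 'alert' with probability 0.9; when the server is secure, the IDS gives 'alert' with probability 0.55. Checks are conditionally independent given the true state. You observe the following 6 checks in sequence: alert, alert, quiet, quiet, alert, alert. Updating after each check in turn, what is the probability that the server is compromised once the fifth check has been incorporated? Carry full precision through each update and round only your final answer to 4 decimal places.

0.0849

After 'alert': P(compromised) = 0.9·0.3000 / (0.9·0.3000 + 0.55·0.7000) ≈ 0.4122
After 'alert': P(compromised) = 0.9·0.4122 / (0.9·0.4122 + 0.55·0.5878) ≈ 0.5344
After 'quiet': P(compromised) = 0.1·0.5344 / (0.1·0.5344 + 0.45·0.4656) ≈ 0.2032
After 'quiet': P(compromised) = 0.1·0.2032 / (0.1·0.2032 + 0.45·0.7968) ≈ 0.0536
After 'alert': P(compromised) = 0.9·0.0536 / (0.9·0.0536 + 0.55·0.9464) ≈ 0.0849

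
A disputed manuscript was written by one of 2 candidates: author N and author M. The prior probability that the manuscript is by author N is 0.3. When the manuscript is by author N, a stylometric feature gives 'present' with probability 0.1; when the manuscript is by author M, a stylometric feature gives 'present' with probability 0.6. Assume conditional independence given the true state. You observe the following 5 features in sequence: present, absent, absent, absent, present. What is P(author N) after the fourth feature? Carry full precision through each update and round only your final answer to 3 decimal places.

0.449

After 'present': P(author N) = 0.1·0.3000 / (0.1·0.3000 + 0.6·0.7000) ≈ 0.0667
After 'absent': P(author N) = 0.9·0.0667 / (0.9·0.0667 + 0.4·0.9333) ≈ 0.1385
After 'absent': P(author N) = 0.9·0.1385 / (0.9·0.1385 + 0.4·0.8615) ≈ 0.2656
After 'absent': P(author N) = 0.9·0.2656 / (0.9·0.2656 + 0.4·0.7344) ≈ 0.4486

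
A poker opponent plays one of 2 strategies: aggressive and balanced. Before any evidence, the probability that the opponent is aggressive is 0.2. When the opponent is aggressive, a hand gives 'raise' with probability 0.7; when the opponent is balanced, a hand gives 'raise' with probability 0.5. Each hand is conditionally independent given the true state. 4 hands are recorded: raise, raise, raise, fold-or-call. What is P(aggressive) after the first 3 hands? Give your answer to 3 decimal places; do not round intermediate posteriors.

After 'raise': P(aggressive) = 0.7·0.2000 / (0.7·0.2000 + 0.5·0.8000) ≈ 0.2593
After 'raise': P(aggressive) = 0.7·0.2593 / (0.7·0.2593 + 0.5·0.7407) ≈ 0.3289
After 'raise': P(aggressive) = 0.7·0.3289 / (0.7·0.3289 + 0.5·0.6711) ≈ 0.4069

0.407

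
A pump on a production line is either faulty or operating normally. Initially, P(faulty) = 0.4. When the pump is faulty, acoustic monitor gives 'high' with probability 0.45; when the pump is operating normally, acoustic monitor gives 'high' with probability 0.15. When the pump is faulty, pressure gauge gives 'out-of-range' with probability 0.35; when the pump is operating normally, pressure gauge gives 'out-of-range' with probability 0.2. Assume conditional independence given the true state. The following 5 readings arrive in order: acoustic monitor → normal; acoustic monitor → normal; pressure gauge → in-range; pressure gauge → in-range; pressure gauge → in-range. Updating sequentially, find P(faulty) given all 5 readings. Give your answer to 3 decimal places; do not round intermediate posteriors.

0.130

After acoustic monitor='normal': P(faulty) = 0.55·0.4000 / (0.55·0.4000 + 0.85·0.6000) ≈ 0.3014
After acoustic monitor='normal': P(faulty) = 0.55·0.3014 / (0.55·0.3014 + 0.85·0.6986) ≈ 0.2182
After pressure gauge='in-range': P(faulty) = 0.65·0.2182 / (0.65·0.2182 + 0.8·0.7818) ≈ 0.1849
After pressure gauge='in-range': P(faulty) = 0.65·0.1849 / (0.65·0.1849 + 0.8·0.8151) ≈ 0.1556
After pressure gauge='in-range': P(faulty) = 0.65·0.1556 / (0.65·0.1556 + 0.8·0.8444) ≈ 0.1302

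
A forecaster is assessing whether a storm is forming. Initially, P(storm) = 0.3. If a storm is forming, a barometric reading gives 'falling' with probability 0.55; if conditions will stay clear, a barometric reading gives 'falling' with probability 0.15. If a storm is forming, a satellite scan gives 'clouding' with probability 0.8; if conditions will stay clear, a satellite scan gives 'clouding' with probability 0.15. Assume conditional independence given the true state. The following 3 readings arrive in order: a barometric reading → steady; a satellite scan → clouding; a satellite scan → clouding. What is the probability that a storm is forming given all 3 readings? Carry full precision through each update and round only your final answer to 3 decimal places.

0.866

After a barometric reading='steady': P(storm) = 0.45·0.3000 / (0.45·0.3000 + 0.85·0.7000) ≈ 0.1849
After a satellite scan='clouding': P(storm) = 0.8·0.1849 / (0.8·0.1849 + 0.15·0.8151) ≈ 0.5475
After a satellite scan='clouding': P(storm) = 0.8·0.5475 / (0.8·0.5475 + 0.15·0.4525) ≈ 0.8658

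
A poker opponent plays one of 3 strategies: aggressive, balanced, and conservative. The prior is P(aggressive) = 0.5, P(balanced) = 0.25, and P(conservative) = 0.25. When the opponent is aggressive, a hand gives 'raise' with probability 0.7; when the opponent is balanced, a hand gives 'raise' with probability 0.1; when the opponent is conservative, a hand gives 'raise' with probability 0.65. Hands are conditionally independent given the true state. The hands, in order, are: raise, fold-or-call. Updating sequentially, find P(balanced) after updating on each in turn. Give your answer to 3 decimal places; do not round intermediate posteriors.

0.122

Each posterior becomes the prior for the next update.
After 'raise': normaliser = 0.7·0.5000 + 0.1·0.2500 + 0.65·0.2500; P(aggressive) ≈ 0.6512, P(balanced) ≈ 0.0465, P(conservative) ≈ 0.3023
After 'fold-or-call': normaliser = 0.3·0.6512 + 0.9·0.0465 + 0.35·0.3023; P(aggressive) ≈ 0.5695, P(balanced) ≈ 0.1220, P(conservative) ≈ 0.3085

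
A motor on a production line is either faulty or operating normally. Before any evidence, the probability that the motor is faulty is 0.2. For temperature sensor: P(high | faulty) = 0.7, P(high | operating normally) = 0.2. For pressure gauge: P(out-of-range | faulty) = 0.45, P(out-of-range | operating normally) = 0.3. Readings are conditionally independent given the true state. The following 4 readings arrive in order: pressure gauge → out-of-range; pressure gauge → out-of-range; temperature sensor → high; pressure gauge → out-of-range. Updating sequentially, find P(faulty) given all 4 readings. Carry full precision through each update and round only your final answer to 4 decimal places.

After pressure gauge='out-of-range': P(faulty) = 0.45·0.2000 / (0.45·0.2000 + 0.3·0.8000) ≈ 0.2727
After pressure gauge='out-of-range': P(faulty) = 0.45·0.2727 / (0.45·0.2727 + 0.3·0.7273) ≈ 0.3600
After temperature sensor='high': P(faulty) = 0.7·0.3600 / (0.7·0.3600 + 0.2·0.6400) ≈ 0.6632
After pressure gauge='out-of-range': P(faulty) = 0.45·0.6632 / (0.45·0.6632 + 0.3·0.3368) ≈ 0.7470

0.7470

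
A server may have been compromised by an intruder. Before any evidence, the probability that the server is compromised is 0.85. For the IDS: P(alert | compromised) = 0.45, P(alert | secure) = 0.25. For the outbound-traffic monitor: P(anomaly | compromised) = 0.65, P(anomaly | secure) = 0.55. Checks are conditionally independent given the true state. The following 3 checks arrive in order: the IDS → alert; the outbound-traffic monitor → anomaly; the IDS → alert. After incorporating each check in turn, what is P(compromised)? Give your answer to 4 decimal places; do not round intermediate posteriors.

0.9559

After the IDS='alert': P(compromised) = 0.45·0.8500 / (0.45·0.8500 + 0.25·0.1500) ≈ 0.9107
After the outbound-traffic monitor='anomaly': P(compromised) = 0.65·0.9107 / (0.65·0.9107 + 0.55·0.0893) ≈ 0.9234
After the IDS='alert': P(compromised) = 0.45·0.9234 / (0.45·0.9234 + 0.25·0.0766) ≈ 0.9559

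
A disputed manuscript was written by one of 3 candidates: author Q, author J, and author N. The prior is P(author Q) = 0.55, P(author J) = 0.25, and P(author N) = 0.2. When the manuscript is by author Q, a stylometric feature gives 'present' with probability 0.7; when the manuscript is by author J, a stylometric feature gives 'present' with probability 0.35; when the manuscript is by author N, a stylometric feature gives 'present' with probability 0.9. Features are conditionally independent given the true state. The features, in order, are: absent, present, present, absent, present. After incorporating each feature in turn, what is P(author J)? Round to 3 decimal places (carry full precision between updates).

After 'absent': normaliser = 0.3·0.5500 + 0.65·0.2500 + 0.1·0.2000; P(author Q) ≈ 0.4748, P(author J) ≈ 0.4676, P(author N) ≈ 0.0576
After 'present': normaliser = 0.7·0.4748 + 0.35·0.4676 + 0.9·0.0576; P(author Q) ≈ 0.6067, P(author J) ≈ 0.2988, P(author N) ≈ 0.0946
After 'present': normaliser = 0.7·0.6067 + 0.35·0.2988 + 0.9·0.0946; P(author Q) ≈ 0.6913, P(author J) ≈ 0.1702, P(author N) ≈ 0.1385
After 'absent': normaliser = 0.3·0.6913 + 0.65·0.1702 + 0.1·0.1385; P(author Q) ≈ 0.6249, P(author J) ≈ 0.3334, P(author N) ≈ 0.0417
After 'present': normaliser = 0.7·0.6249 + 0.35·0.3334 + 0.9·0.0417; P(author Q) ≈ 0.7393, P(author J) ≈ 0.1972, P(author N) ≈ 0.0635

0.197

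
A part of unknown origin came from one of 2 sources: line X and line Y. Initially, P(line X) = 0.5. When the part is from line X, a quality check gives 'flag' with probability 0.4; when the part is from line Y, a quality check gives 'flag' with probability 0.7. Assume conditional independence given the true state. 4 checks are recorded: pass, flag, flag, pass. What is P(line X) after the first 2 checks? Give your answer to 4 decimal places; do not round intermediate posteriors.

Each posterior becomes the prior for the next update.
After 'pass': P(line X) = 0.6·0.5000 / (0.6·0.5000 + 0.3·0.5000) ≈ 0.6667
After 'flag': P(line X) = 0.4·0.6667 / (0.4·0.6667 + 0.7·0.3333) ≈ 0.5333

0.5333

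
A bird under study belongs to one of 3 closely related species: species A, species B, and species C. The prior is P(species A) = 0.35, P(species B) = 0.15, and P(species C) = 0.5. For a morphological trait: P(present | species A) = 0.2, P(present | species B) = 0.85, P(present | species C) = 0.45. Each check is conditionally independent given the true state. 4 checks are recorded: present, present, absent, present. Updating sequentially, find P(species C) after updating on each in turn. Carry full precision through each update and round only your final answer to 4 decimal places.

0.6095

After 'present': normaliser = 0.2·0.3500 + 0.85·0.1500 + 0.45·0.5000; P(species A) ≈ 0.1657, P(species B) ≈ 0.3018, P(species C) ≈ 0.5325
After 'present': normaliser = 0.2·0.1657 + 0.85·0.3018 + 0.45·0.5325; P(species A) ≈ 0.0626, P(species B) ≈ 0.4846, P(species C) ≈ 0.4528
After 'absent': normaliser = 0.8·0.0626 + 0.15·0.4846 + 0.55·0.4528; P(species A) ≈ 0.1347, P(species B) ≈ 0.1955, P(species C) ≈ 0.6698
After 'present': normaliser = 0.2·0.1347 + 0.85·0.1955 + 0.45·0.6698; P(species A) ≈ 0.0545, P(species B) ≈ 0.3361, P(species C) ≈ 0.6095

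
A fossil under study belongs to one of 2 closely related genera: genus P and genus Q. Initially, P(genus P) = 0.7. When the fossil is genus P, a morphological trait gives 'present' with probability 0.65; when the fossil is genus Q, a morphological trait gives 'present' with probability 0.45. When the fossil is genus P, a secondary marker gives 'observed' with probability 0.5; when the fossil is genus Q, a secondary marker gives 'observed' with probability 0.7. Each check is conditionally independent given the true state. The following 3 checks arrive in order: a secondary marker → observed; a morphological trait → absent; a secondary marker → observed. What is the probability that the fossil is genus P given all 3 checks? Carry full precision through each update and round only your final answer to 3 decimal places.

0.431

After a secondary marker='observed': P(genus P) = 0.5·0.7000 / (0.5·0.7000 + 0.7·0.3000) ≈ 0.6250
After a morphological trait='absent': P(genus P) = 0.35·0.6250 / (0.35·0.6250 + 0.55·0.3750) ≈ 0.5147
After a secondary marker='observed': P(genus P) = 0.5·0.5147 / (0.5·0.5147 + 0.7·0.4853) ≈ 0.4310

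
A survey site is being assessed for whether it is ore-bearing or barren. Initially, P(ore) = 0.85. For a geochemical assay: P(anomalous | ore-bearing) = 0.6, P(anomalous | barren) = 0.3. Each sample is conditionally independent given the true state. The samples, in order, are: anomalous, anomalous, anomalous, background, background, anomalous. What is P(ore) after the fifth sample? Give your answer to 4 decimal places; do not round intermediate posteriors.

0.9367

After 'anomalous': P(ore) = 0.6·0.8500 / (0.6·0.8500 + 0.3·0.1500) ≈ 0.9189
After 'anomalous': P(ore) = 0.6·0.9189 / (0.6·0.9189 + 0.3·0.0811) ≈ 0.9577
After 'anomalous': P(ore) = 0.6·0.9577 / (0.6·0.9577 + 0.3·0.0423) ≈ 0.9784
After 'background': P(ore) = 0.4·0.9784 / (0.4·0.9784 + 0.7·0.0216) ≈ 0.9628
After 'background': P(ore) = 0.4·0.9628 / (0.4·0.9628 + 0.7·0.0372) ≈ 0.9367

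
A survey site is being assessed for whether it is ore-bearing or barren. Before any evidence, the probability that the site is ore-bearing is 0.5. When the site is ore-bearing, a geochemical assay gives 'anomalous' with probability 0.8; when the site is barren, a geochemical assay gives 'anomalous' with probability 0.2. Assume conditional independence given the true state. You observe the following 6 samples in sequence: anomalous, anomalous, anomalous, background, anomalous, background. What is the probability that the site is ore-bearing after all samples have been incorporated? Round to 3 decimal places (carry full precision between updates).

Apply Bayes' rule sequentially, carrying P(ore) forward.
After 'anomalous': P(ore) = 0.8·0.5000 / (0.8·0.5000 + 0.2·0.5000) ≈ 0.8000
After 'anomalous': P(ore) = 0.8·0.8000 / (0.8·0.8000 + 0.2·0.2000) ≈ 0.9412
After 'anomalous': P(ore) = 0.8·0.9412 / (0.8·0.9412 + 0.2·0.0588) ≈ 0.9846
After 'background': P(ore) = 0.2·0.9846 / (0.2·0.9846 + 0.8·0.0154) ≈ 0.9412
After 'anomalous': P(ore) = 0.8·0.9412 / (0.8·0.9412 + 0.2·0.0588) ≈ 0.9846
After 'background': P(ore) = 0.2·0.9846 / (0.2·0.9846 + 0.8·0.0154) ≈ 0.9412

0.941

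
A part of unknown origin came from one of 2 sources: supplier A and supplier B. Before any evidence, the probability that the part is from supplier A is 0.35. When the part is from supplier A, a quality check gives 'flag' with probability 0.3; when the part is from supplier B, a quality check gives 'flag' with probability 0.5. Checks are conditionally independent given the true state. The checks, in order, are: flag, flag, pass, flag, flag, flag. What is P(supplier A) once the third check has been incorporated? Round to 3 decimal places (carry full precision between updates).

0.213

After 'flag': P(supplier A) = 0.3·0.3500 / (0.3·0.3500 + 0.5·0.6500) ≈ 0.2442
After 'flag': P(supplier A) = 0.3·0.2442 / (0.3·0.2442 + 0.5·0.7558) ≈ 0.1624
After 'pass': P(supplier A) = 0.7·0.1624 / (0.7·0.1624 + 0.5·0.8376) ≈ 0.2135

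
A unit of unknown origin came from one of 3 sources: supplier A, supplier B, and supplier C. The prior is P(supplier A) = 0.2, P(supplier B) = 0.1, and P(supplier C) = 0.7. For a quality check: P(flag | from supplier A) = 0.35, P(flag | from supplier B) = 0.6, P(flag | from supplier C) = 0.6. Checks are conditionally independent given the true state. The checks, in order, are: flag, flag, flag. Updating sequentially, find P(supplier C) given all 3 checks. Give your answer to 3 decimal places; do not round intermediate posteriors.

Each posterior becomes the prior for the next update.
After 'flag': normaliser = 0.35·0.2000 + 0.6·0.1000 + 0.6·0.7000; P(supplier A) ≈ 0.1273, P(supplier B) ≈ 0.1091, P(supplier C) ≈ 0.7636
After 'flag': normaliser = 0.35·0.1273 + 0.6·0.1091 + 0.6·0.7636; P(supplier A) ≈ 0.0784, P(supplier B) ≈ 0.1152, P(supplier C) ≈ 0.8064
After 'flag': normaliser = 0.35·0.0784 + 0.6·0.1152 + 0.6·0.8064; P(supplier A) ≈ 0.0473, P(supplier B) ≈ 0.1191, P(supplier C) ≈ 0.8336

0.834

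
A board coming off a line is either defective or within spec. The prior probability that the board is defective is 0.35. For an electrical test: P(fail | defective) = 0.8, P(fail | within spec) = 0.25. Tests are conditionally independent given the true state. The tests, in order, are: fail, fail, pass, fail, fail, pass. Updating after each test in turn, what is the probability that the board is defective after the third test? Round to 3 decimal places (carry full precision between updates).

After 'fail': P(defective) = 0.8·0.3500 / (0.8·0.3500 + 0.25·0.6500) ≈ 0.6328
After 'fail': P(defective) = 0.8·0.6328 / (0.8·0.6328 + 0.25·0.3672) ≈ 0.8465
After 'pass': P(defective) = 0.2·0.8465 / (0.2·0.8465 + 0.75·0.1535) ≈ 0.5952

0.595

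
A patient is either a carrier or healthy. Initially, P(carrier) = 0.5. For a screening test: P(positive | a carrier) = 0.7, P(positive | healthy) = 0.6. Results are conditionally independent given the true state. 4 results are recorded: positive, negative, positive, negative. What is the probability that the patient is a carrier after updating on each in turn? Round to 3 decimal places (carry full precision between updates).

0.434

After 'positive': P(carrier) = 0.7·0.5000 / (0.7·0.5000 + 0.6·0.5000) ≈ 0.5385
After 'negative': P(carrier) = 0.3·0.5385 / (0.3·0.5385 + 0.4·0.4615) ≈ 0.4667
After 'positive': P(carrier) = 0.7·0.4667 / (0.7·0.4667 + 0.6·0.5333) ≈ 0.5052
After 'negative': P(carrier) = 0.3·0.5052 / (0.3·0.5052 + 0.4·0.4948) ≈ 0.4336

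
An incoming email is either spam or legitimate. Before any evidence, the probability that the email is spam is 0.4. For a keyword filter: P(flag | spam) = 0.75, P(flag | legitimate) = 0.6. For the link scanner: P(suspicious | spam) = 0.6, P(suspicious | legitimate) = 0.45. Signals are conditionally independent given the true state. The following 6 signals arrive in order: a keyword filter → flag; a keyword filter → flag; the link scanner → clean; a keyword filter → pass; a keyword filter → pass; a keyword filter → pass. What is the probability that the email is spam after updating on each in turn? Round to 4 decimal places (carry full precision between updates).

0.1561

Apply Bayes' rule sequentially, carrying P(spam) forward.
After a keyword filter='flag': P(spam) = 0.75·0.4000 / (0.75·0.4000 + 0.6·0.6000) ≈ 0.4545
After a keyword filter='flag': P(spam) = 0.75·0.4545 / (0.75·0.4545 + 0.6·0.5455) ≈ 0.5102
After the link scanner='clean': P(spam) = 0.4·0.5102 / (0.4·0.5102 + 0.55·0.4898) ≈ 0.4310
After a keyword filter='pass': P(spam) = 0.25·0.4310 / (0.25·0.4310 + 0.4·0.5690) ≈ 0.3213
After a keyword filter='pass': P(spam) = 0.25·0.3213 / (0.25·0.3213 + 0.4·0.6787) ≈ 0.2284
After a keyword filter='pass': P(spam) = 0.25·0.2284 / (0.25·0.2284 + 0.4·0.7716) ≈ 0.1561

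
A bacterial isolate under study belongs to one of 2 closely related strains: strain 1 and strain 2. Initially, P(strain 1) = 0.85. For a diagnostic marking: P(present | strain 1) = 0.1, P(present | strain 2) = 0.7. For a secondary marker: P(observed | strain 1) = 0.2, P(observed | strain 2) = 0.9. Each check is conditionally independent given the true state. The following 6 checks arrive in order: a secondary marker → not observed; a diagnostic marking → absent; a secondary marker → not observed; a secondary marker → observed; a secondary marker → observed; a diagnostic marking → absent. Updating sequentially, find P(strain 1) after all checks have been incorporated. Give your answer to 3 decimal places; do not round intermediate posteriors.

After a secondary marker='not observed': P(strain 1) = 0.8·0.8500 / (0.8·0.8500 + 0.1·0.1500) ≈ 0.9784
After a diagnostic marking='absent': P(strain 1) = 0.9·0.9784 / (0.9·0.9784 + 0.3·0.0216) ≈ 0.9927
After a secondary marker='not observed': P(strain 1) = 0.8·0.9927 / (0.8·0.9927 + 0.1·0.0073) ≈ 0.9991
After a secondary marker='observed': P(strain 1) = 0.2·0.9991 / (0.2·0.9991 + 0.9·0.0009) ≈ 0.9959
After a secondary marker='observed': P(strain 1) = 0.2·0.9959 / (0.2·0.9959 + 0.9·0.0041) ≈ 0.9817
After a diagnostic marking='absent': P(strain 1) = 0.9·0.9817 / (0.9·0.9817 + 0.3·0.0183) ≈ 0.9938

0.994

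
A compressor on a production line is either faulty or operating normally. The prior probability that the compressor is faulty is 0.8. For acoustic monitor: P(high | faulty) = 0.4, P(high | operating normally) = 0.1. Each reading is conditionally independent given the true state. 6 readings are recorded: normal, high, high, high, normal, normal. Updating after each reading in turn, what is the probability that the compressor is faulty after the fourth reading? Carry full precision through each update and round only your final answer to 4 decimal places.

0.9942

After 'normal': P(faulty) = 0.6·0.8000 / (0.6·0.8000 + 0.9·0.2000) ≈ 0.7273
After 'high': P(faulty) = 0.4·0.7273 / (0.4·0.7273 + 0.1·0.2727) ≈ 0.9143
After 'high': P(faulty) = 0.4·0.9143 / (0.4·0.9143 + 0.1·0.0857) ≈ 0.9771
After 'high': P(faulty) = 0.4·0.9771 / (0.4·0.9771 + 0.1·0.0229) ≈ 0.9942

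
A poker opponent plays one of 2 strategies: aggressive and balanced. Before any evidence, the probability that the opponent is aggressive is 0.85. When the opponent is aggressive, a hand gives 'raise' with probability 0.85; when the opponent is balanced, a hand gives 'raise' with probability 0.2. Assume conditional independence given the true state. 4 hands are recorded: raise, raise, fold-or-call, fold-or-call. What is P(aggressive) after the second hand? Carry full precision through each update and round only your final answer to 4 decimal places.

0.9903

After 'raise': P(aggressive) = 0.85·0.8500 / (0.85·0.8500 + 0.2·0.1500) ≈ 0.9601
After 'raise': P(aggressive) = 0.85·0.9601 / (0.85·0.9601 + 0.2·0.0399) ≈ 0.9903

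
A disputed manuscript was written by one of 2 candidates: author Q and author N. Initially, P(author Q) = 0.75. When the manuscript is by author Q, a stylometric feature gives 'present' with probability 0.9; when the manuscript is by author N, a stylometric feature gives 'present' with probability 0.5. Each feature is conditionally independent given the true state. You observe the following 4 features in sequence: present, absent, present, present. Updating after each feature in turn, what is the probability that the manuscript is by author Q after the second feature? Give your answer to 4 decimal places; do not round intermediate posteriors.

0.5192

After 'present': P(author Q) = 0.9·0.7500 / (0.9·0.7500 + 0.5·0.2500) ≈ 0.8438
After 'absent': P(author Q) = 0.1·0.8438 / (0.1·0.8438 + 0.5·0.1562) ≈ 0.5192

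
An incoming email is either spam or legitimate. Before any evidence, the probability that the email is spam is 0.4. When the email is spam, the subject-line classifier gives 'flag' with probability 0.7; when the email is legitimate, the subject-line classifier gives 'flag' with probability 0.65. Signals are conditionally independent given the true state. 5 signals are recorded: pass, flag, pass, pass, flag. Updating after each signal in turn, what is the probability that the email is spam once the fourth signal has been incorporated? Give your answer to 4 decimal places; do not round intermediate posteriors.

After 'pass': P(spam) = 0.3·0.4000 / (0.3·0.4000 + 0.35·0.6000) ≈ 0.3636
After 'flag': P(spam) = 0.7·0.3636 / (0.7·0.3636 + 0.65·0.6364) ≈ 0.3810
After 'pass': P(spam) = 0.3·0.3810 / (0.3·0.3810 + 0.35·0.6190) ≈ 0.3453
After 'pass': P(spam) = 0.3·0.3453 / (0.3·0.3453 + 0.35·0.6547) ≈ 0.3114

0.3114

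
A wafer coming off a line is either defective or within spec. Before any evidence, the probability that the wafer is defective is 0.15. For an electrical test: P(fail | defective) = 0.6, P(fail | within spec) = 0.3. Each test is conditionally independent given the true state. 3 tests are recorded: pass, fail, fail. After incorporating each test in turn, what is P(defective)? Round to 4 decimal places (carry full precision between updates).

0.2874

After 'pass': P(defective) = 0.4·0.1500 / (0.4·0.1500 + 0.7·0.8500) ≈ 0.0916
After 'fail': P(defective) = 0.6·0.0916 / (0.6·0.0916 + 0.3·0.9084) ≈ 0.1678
After 'fail': P(defective) = 0.6·0.1678 / (0.6·0.1678 + 0.3·0.8322) ≈ 0.2874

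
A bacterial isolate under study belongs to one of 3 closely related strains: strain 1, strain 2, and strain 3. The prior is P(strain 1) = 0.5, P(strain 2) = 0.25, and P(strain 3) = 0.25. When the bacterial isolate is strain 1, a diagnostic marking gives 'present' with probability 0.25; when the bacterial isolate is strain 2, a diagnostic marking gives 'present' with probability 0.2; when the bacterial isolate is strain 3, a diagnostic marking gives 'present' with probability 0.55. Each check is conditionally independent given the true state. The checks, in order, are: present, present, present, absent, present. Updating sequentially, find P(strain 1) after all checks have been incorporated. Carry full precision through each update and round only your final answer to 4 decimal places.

Each posterior becomes the prior for the next update.
After 'present': normaliser = 0.25·0.5000 + 0.2·0.2500 + 0.55·0.2500; P(strain 1) ≈ 0.4000, P(strain 2) ≈ 0.1600, P(strain 3) ≈ 0.4400
After 'present': normaliser = 0.25·0.4000 + 0.2·0.1600 + 0.55·0.4400; P(strain 1) ≈ 0.2674, P(strain 2) ≈ 0.0856, P(strain 3) ≈ 0.6471
After 'present': normaliser = 0.25·0.2674 + 0.2·0.0856 + 0.55·0.6471; P(strain 1) ≈ 0.1520, P(strain 2) ≈ 0.0389, P(strain 3) ≈ 0.8091
After 'absent': normaliser = 0.75·0.1520 + 0.8·0.0389 + 0.45·0.8091; P(strain 1) ≈ 0.2238, P(strain 2) ≈ 0.0611, P(strain 3) ≈ 0.7150
After 'present': normaliser = 0.25·0.2238 + 0.2·0.0611 + 0.55·0.7150; P(strain 1) ≈ 0.1213, P(strain 2) ≈ 0.0265, P(strain 3) ≈ 0.8522

0.1213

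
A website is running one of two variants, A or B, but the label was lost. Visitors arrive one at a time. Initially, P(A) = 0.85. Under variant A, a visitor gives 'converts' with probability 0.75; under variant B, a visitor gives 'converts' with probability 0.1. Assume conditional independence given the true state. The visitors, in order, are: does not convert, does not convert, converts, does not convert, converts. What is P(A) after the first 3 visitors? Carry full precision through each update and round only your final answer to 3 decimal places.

0.766

After 'does not convert': P(A) = 0.25·0.8500 / (0.25·0.8500 + 0.9·0.1500) ≈ 0.6115
After 'does not convert': P(A) = 0.25·0.6115 / (0.25·0.6115 + 0.9·0.3885) ≈ 0.3042
After 'converts': P(A) = 0.75·0.3042 / (0.75·0.3042 + 0.1·0.6958) ≈ 0.7663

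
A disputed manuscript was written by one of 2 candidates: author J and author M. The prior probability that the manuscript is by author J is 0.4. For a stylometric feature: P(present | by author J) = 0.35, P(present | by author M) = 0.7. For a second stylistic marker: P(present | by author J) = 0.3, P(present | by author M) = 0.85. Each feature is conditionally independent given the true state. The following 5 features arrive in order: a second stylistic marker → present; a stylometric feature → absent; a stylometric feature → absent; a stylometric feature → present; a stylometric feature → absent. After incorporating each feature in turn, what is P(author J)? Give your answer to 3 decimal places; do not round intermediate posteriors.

0.545

Each posterior becomes the prior for the next update.
After a second stylistic marker='present': P(author J) = 0.3·0.4000 / (0.3·0.4000 + 0.85·0.6000) ≈ 0.1905
After a stylometric feature='absent': P(author J) = 0.65·0.1905 / (0.65·0.1905 + 0.3·0.8095) ≈ 0.3377
After a stylometric feature='absent': P(author J) = 0.65·0.3377 / (0.65·0.3377 + 0.3·0.6623) ≈ 0.5248
After a stylometric feature='present': P(author J) = 0.35·0.5248 / (0.35·0.5248 + 0.7·0.4752) ≈ 0.3558
After a stylometric feature='absent': P(author J) = 0.65·0.3558 / (0.65·0.3558 + 0.3·0.6442) ≈ 0.5448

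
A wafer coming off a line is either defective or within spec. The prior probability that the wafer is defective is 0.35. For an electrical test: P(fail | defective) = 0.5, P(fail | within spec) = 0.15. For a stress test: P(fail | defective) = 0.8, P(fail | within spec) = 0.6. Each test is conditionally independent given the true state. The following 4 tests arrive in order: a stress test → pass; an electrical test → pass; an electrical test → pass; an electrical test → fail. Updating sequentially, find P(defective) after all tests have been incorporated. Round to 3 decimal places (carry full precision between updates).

0.237

After a stress test='pass': P(defective) = 0.2·0.3500 / (0.2·0.3500 + 0.4·0.6500) ≈ 0.2121
After an electrical test='pass': P(defective) = 0.5·0.2121 / (0.5·0.2121 + 0.85·0.7879) ≈ 0.1367
After an electrical test='pass': P(defective) = 0.5·0.1367 / (0.5·0.1367 + 0.85·0.8633) ≈ 0.0852
After an electrical test='fail': P(defective) = 0.5·0.0852 / (0.5·0.0852 + 0.15·0.9148) ≈ 0.2370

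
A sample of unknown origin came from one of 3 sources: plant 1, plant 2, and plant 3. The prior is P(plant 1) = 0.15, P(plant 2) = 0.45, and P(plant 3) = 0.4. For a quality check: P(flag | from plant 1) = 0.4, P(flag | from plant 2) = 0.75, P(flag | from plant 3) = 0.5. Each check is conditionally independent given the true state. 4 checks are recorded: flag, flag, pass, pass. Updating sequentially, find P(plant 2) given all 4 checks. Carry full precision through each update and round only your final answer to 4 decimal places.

After 'flag': normaliser = 0.4·0.1500 + 0.75·0.4500 + 0.5·0.4000; P(plant 1) ≈ 0.1004, P(plant 2) ≈ 0.5649, P(plant 3) ≈ 0.3347
After 'flag': normaliser = 0.4·0.1004 + 0.75·0.5649 + 0.5·0.3347; P(plant 1) ≈ 0.0636, P(plant 2) ≈ 0.6712, P(plant 3) ≈ 0.2652
After 'pass': normaliser = 0.6·0.0636 + 0.25·0.6712 + 0.5·0.2652; P(plant 1) ≈ 0.1128, P(plant 2) ≈ 0.4956, P(plant 3) ≈ 0.3916
After 'pass': normaliser = 0.6·0.1128 + 0.25·0.4956 + 0.5·0.3916; P(plant 1) ≈ 0.1747, P(plant 2) ≈ 0.3199, P(plant 3) ≈ 0.5055

0.3199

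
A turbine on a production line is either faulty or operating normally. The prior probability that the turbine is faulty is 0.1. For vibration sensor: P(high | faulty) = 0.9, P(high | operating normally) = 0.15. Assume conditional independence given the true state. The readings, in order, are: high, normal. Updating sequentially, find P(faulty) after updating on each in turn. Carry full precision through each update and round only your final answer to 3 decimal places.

0.073

Apply Bayes' rule sequentially, carrying P(faulty) forward.
After 'high': P(faulty) = 0.9·0.1000 / (0.9·0.1000 + 0.15·0.9000) ≈ 0.4000
After 'normal': P(faulty) = 0.1·0.4000 / (0.1·0.4000 + 0.85·0.6000) ≈ 0.0727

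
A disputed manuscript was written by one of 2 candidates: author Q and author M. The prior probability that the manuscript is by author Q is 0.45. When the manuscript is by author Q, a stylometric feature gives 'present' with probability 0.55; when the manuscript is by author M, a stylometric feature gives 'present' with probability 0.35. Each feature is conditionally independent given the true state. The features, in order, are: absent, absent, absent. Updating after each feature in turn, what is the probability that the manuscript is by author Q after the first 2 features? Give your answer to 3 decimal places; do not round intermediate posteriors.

After 'absent': P(author Q) = 0.45·0.4500 / (0.45·0.4500 + 0.65·0.5500) ≈ 0.3616
After 'absent': P(author Q) = 0.45·0.3616 / (0.45·0.3616 + 0.65·0.6384) ≈ 0.2817

0.282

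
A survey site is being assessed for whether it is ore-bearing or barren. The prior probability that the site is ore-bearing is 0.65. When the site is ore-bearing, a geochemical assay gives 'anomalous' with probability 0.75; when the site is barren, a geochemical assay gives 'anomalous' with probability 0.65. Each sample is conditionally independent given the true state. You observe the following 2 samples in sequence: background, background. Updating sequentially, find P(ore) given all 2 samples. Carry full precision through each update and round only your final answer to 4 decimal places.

0.4865

After 'background': P(ore) = 0.25·0.6500 / (0.25·0.6500 + 0.35·0.3500) ≈ 0.5702
After 'background': P(ore) = 0.25·0.5702 / (0.25·0.5702 + 0.35·0.4298) ≈ 0.4865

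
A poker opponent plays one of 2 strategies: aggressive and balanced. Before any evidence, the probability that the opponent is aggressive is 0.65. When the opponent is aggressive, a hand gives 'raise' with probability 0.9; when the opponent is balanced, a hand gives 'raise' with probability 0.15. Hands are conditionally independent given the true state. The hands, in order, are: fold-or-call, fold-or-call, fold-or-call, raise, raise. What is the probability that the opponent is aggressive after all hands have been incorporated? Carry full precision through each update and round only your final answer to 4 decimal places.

After 'fold-or-call': P(aggressive) = 0.1·0.6500 / (0.1·0.6500 + 0.85·0.3500) ≈ 0.1793
After 'fold-or-call': P(aggressive) = 0.1·0.1793 / (0.1·0.1793 + 0.85·0.8207) ≈ 0.0251
After 'fold-or-call': P(aggressive) = 0.1·0.0251 / (0.1·0.0251 + 0.85·0.9749) ≈ 0.0030
After 'raise': P(aggressive) = 0.9·0.0030 / (0.9·0.0030 + 0.15·0.9970) ≈ 0.0178
After 'raise': P(aggressive) = 0.9·0.0178 / (0.9·0.0178 + 0.15·0.9822) ≈ 0.0982

0.0982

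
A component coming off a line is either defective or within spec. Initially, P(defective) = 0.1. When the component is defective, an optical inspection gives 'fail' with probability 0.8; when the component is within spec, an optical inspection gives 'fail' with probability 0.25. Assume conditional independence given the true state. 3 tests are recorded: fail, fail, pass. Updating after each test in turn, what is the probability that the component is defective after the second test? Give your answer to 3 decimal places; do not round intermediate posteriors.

After 'fail': P(defective) = 0.8·0.1000 / (0.8·0.1000 + 0.25·0.9000) ≈ 0.2623
After 'fail': P(defective) = 0.8·0.2623 / (0.8·0.2623 + 0.25·0.7377) ≈ 0.5322

0.532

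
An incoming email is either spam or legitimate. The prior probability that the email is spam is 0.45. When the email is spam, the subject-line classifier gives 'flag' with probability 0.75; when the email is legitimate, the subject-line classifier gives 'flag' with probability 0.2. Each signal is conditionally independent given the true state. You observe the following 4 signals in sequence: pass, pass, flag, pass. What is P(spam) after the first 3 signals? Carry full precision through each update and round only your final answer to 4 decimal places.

After 'pass': P(spam) = 0.25·0.4500 / (0.25·0.4500 + 0.8·0.5500) ≈ 0.2036
After 'pass': P(spam) = 0.25·0.2036 / (0.25·0.2036 + 0.8·0.7964) ≈ 0.0740
After 'flag': P(spam) = 0.75·0.0740 / (0.75·0.0740 + 0.2·0.9260) ≈ 0.2305

0.2305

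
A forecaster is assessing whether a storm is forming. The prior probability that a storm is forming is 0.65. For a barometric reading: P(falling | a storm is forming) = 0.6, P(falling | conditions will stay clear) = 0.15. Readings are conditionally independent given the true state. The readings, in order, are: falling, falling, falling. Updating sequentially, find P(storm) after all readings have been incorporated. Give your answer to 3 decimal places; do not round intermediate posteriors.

0.992

After 'falling': P(storm) = 0.6·0.6500 / (0.6·0.6500 + 0.15·0.3500) ≈ 0.8814
After 'falling': P(storm) = 0.6·0.8814 / (0.6·0.8814 + 0.15·0.1186) ≈ 0.9674
After 'falling': P(storm) = 0.6·0.9674 / (0.6·0.9674 + 0.15·0.0326) ≈ 0.9917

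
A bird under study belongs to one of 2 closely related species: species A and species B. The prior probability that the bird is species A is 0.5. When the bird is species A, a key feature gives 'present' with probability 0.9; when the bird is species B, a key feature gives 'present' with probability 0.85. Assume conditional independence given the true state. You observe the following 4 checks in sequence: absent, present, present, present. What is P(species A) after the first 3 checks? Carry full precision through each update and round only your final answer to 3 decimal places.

0.428

Each posterior becomes the prior for the next update.
After 'absent': P(species A) = 0.1·0.5000 / (0.1·0.5000 + 0.15·0.5000) ≈ 0.4000
After 'present': P(species A) = 0.9·0.4000 / (0.9·0.4000 + 0.85·0.6000) ≈ 0.4138
After 'present': P(species A) = 0.9·0.4138 / (0.9·0.4138 + 0.85·0.5862) ≈ 0.4277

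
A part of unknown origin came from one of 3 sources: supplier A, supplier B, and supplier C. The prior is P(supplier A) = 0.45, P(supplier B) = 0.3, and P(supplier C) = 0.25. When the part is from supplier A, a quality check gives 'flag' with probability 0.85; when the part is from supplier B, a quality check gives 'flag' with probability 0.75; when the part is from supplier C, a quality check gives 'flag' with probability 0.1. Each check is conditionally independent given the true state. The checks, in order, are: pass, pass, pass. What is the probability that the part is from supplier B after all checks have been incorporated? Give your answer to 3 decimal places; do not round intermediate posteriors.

0.025

After 'pass': normaliser = 0.15·0.4500 + 0.25·0.3000 + 0.9·0.2500; P(supplier A) ≈ 0.1837, P(supplier B) ≈ 0.2041, P(supplier C) ≈ 0.6122
After 'pass': normaliser = 0.15·0.1837 + 0.25·0.2041 + 0.9·0.6122; P(supplier A) ≈ 0.0438, P(supplier B) ≈ 0.0810, P(supplier C) ≈ 0.8752
After 'pass': normaliser = 0.15·0.0438 + 0.25·0.0810 + 0.9·0.8752; P(supplier A) ≈ 0.0081, P(supplier B) ≈ 0.0249, P(supplier C) ≈ 0.9671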